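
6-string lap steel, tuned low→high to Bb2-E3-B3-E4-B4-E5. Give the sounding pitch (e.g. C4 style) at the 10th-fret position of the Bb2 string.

The open Bb2 string plus 10 semitones: Bb–B–C–Db–…–Gb–G–Ab.
The walk passes from B into C once, so the octave number goes from 2 to 3.
(Equivalently spelled G#3.)

Ab3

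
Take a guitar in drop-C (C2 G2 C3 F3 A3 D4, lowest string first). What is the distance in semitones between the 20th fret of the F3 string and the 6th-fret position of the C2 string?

F3 at fret 20 → C♯5 (MIDI 73); C2 at fret 6 → F♯2 (MIDI 42).
73 − 42 = 31, so the two pitches are 31 semitones apart, with C♯5 the higher.

31 semitones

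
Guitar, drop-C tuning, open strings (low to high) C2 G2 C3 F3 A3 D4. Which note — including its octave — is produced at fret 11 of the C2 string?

B2

C2 is MIDI 36. Adding 11 gives 47, which is B2.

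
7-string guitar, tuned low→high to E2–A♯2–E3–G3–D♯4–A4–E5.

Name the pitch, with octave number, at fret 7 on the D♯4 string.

Each fret is one semitone, so D♯4 + 7 = A♯4.
(Equivalently spelled B♭4.)

A♯4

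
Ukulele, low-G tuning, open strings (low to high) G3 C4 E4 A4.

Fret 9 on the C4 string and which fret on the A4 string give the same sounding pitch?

0

Fret 9 on C4 is MIDI 60 + 9 = 69 (A4). On the A4 string (open MIDI 69), that pitch is 69 − 69 = fret 0.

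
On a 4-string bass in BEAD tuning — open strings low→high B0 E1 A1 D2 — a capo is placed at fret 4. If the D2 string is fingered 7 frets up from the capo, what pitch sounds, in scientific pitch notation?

C#3

The capo raises the open D2 by 4 semitones to F#2; fretting 7 more gives D2 + 4 + 7 = D2 + 11 semitones = C#3.
(Also written Db.)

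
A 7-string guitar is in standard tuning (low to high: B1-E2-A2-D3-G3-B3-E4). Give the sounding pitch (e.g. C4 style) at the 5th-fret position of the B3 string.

E4

B3 is MIDI 59. Adding 5 gives 64, which is E4.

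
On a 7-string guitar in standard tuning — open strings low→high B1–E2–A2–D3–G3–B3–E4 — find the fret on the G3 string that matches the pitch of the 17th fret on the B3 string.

B3 at fret 17 is B3 + 17 semitones = E5.
The open G3 string is 4 semitones below the open B3, so the same pitch on the G3 string lies at fret 17 + 4 = 21.

21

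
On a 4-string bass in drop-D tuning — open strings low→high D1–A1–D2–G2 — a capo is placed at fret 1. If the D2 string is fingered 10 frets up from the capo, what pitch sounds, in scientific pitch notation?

The capo raises the open D2 by 1 semitone to D#2; fretting 10 more gives D2 + 1 + 10 = D2 + 11 semitones = C#3.

C#3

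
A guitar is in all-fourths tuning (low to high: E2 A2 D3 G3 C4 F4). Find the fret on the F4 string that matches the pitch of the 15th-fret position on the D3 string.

0

Fret 15 on D3 is MIDI 50 + 15 = 65 (F4). On the F4 string (open MIDI 65), that pitch is 65 − 65 = fret 0.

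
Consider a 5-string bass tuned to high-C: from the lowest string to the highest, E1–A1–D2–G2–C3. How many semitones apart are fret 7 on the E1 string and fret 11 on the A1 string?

E1 at fret 7 → B1 (MIDI 35); A1 at fret 11 → G#2 (MIDI 44).
35 − 44 = -9, so the two pitches are 9 semitones apart, with G#2 the higher.

9 semitones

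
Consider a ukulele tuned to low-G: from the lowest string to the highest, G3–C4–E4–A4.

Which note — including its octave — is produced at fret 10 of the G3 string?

F4

G3 is MIDI 55. Adding 10 gives 65, which is F4.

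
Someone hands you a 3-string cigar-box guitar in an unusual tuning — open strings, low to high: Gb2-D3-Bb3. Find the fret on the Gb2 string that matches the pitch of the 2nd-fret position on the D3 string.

10

D3 at fret 2 is D3 + 2 semitones = E3.
The open Gb2 string is 8 semitones below the open D3, so the same pitch on the Gb2 string lies at fret 2 + 8 = 10.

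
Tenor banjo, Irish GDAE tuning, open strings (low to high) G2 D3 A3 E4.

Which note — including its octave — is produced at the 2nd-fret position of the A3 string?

Each fret is one semitone, so A3 + 2 = B3.

B3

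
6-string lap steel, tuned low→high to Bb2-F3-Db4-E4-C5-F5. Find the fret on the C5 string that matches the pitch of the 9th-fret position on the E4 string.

E4 at fret 9 is E4 + 9 semitones = Db5.
The open C5 string is 8 semitones above the open E4, so the same pitch on the C5 string lies at fret 9 − 8 = 1.

1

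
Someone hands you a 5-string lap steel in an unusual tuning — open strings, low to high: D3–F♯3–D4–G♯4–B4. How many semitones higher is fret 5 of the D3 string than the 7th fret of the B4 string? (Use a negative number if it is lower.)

D3 at fret 5 → G3 (MIDI 55); B4 at fret 7 → F♯5 (MIDI 78).
55 − 78 = -23, so the two pitches are 23 semitones apart.

-23 semitones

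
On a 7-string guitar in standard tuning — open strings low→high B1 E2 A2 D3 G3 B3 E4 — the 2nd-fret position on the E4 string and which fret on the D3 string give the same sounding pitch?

E4 at fret 2 is E4 + 2 semitones = F♯4.
The open D3 string is 14 semitones below the open E4, so the same pitch on the D3 string lies at fret 2 + 14 = 16.

16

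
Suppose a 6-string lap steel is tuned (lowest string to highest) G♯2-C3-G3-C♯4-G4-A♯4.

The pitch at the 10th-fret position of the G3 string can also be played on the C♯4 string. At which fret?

G3 at fret 10 is G3 + 10 semitones = F4.
The open C♯4 string is 6 semitones above the open G3, so the same pitch on the C♯4 string lies at fret 10 − 6 = 4.

4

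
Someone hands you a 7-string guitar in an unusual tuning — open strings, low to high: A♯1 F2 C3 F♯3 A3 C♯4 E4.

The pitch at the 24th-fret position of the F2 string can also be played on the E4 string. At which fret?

1

F2 at fret 24 is F2 + 24 semitones = F4.
The open E4 string is 23 semitones above the open F2, so the same pitch on the E4 string lies at fret 24 − 23 = 1.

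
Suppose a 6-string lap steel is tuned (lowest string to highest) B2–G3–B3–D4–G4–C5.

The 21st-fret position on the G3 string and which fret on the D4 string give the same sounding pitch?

14

Fret 21 on G3 is MIDI 55 + 21 = 76 (E5). On the D4 string (open MIDI 62), that pitch is 76 − 62 = fret 14.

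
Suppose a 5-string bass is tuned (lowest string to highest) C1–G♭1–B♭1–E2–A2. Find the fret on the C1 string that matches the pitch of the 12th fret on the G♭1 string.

18

G♭1 at fret 12 is G♭1 + 12 semitones = G♭2.
The open C1 string is 6 semitones below the open G♭1, so the same pitch on the C1 string lies at fret 12 + 6 = 18.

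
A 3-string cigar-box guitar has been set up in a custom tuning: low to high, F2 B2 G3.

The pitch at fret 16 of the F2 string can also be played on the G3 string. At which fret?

2

Fret 16 on F2 is MIDI 41 + 16 = 57 (A3). On the G3 string (open MIDI 55), that pitch is 57 − 55 = fret 2.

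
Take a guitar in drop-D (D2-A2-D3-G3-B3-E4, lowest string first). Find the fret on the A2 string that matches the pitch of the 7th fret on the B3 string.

21

Fret 7 on B3 is MIDI 59 + 7 = 66 (F#4). On the A2 string (open MIDI 45), that pitch is 66 − 45 = fret 21.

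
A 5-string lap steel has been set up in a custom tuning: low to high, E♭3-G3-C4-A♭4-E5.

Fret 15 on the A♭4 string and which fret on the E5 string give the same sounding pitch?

7

Fret 15 on A♭4 is MIDI 68 + 15 = 83 (B5). On the E5 string (open MIDI 76), that pitch is 83 − 76 = fret 7.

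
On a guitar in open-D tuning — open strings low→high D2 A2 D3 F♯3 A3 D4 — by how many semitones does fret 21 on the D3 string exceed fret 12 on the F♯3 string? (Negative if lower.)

5 semitones

D3 at fret 21 → B4 (MIDI 71); F♯3 at fret 12 → F♯4 (MIDI 66).
71 − 66 = 5, so the two pitches are 5 semitones apart.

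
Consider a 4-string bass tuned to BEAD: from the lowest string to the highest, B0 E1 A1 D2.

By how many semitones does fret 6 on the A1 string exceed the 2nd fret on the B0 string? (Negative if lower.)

14 semitones

A1 at fret 6 → D#2 (MIDI 39); B0 at fret 2 → C#1 (MIDI 25).
39 − 25 = 14, so the two pitches are 14 semitones apart.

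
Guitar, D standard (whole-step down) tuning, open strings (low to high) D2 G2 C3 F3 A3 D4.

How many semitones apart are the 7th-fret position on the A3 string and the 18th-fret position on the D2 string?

8 semitones

A3 at fret 7 → E4 (MIDI 64); D2 at fret 18 → G♯3 (MIDI 56).
64 − 56 = 8, so the two pitches are 8 semitones apart, with E4 the higher.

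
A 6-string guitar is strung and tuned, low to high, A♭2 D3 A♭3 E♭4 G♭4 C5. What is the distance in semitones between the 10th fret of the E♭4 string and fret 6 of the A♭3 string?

E♭4 at fret 10 → D♭5 (MIDI 73); A♭3 at fret 6 → D4 (MIDI 62).
73 − 62 = 11, so the two pitches are 11 semitones apart, with D♭5 the higher.

11 semitones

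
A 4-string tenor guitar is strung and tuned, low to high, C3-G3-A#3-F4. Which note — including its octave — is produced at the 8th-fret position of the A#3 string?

F#4

The open A#3 string plus 8 semitones: A#–B–C–C#–D–D#–E–F–F#.
The walk passes from B into C once, so the octave number goes from 3 to 4.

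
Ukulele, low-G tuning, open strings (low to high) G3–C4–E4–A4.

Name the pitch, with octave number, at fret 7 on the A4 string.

Each fret is one semitone, so A4 + 7 = E5.

E5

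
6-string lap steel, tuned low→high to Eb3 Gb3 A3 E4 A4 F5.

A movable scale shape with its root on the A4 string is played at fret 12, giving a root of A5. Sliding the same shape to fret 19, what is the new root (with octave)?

Moving from fret 12 to fret 19 shifts the root by 7 semitones.
A5 up 7 semitones is E6.

E6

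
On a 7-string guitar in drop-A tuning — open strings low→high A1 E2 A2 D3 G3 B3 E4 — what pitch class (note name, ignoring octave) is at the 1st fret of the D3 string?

D#

Each fret is one semitone, so D3 + 1 = D#.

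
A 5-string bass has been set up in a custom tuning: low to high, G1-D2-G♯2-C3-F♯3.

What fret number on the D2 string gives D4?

D4 is 24 semitones above the open D2 (D–D#–E–F–…–C–C#–D), so it sits at fret 24.

24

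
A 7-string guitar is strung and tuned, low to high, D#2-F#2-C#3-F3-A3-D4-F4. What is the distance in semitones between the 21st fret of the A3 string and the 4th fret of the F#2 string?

A3 at fret 21 → F#5 (MIDI 78); F#2 at fret 4 → A#2 (MIDI 46).
78 − 46 = 32, so the two pitches are 32 semitones apart, with F#5 the higher.

32 semitones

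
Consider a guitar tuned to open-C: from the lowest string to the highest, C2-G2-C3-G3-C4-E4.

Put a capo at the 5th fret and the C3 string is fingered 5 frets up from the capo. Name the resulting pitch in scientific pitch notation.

The capo raises the open C3 by 5 semitones to F3; fretting 5 more gives C3 + 5 + 5 = C3 + 10 semitones = A♯3.

A♯3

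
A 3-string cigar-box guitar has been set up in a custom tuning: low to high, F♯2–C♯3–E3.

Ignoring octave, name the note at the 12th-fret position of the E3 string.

The open E3 string plus 12 semitones: E–F–F#–G–…–D–D#–E.

E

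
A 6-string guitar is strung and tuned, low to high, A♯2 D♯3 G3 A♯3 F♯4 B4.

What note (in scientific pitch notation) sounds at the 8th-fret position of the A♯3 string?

F♯4

The open A♯3 string plus 8 semitones: A#–B–C–C#–D–D#–E–F–F#.
The walk passes from B into C once, so the octave number goes from 3 to 4.
(Equivalently spelled G♭4.)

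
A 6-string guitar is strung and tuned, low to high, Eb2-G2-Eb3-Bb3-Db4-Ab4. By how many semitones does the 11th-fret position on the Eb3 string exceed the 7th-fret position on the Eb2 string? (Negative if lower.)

Eb3 at fret 11 → D4 (MIDI 62); Eb2 at fret 7 → Bb2 (MIDI 46).
62 − 46 = 16, so the two pitches are 16 semitones apart.

16 semitones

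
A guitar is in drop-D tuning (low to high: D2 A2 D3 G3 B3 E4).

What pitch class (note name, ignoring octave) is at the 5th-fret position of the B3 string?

Each fret is one semitone, so B3 + 5 = E.

E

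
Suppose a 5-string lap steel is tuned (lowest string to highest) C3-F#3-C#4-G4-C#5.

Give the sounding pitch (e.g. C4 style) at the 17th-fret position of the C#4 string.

F#5

C#4 is MIDI 61. Adding 17 gives 78, which is F#5.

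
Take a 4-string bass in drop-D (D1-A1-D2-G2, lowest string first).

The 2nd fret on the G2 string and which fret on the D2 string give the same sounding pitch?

G2 at fret 2 is G2 + 2 semitones = A2.
The open D2 string is 5 semitones below the open G2, so the same pitch on the D2 string lies at fret 2 + 5 = 7.

7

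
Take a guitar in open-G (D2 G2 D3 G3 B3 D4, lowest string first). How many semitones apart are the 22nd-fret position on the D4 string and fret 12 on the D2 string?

34 semitones

D4 at fret 22 → C6 (MIDI 84); D2 at fret 12 → D3 (MIDI 50).
84 − 50 = 34, so the two pitches are 34 semitones apart, with C6 the higher.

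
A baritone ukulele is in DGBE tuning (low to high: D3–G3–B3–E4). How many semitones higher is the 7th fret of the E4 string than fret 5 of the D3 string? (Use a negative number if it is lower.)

16 semitones

E4 at fret 7 → B4 (MIDI 71); D3 at fret 5 → G3 (MIDI 55).
71 − 55 = 16, so the two pitches are 16 semitones apart.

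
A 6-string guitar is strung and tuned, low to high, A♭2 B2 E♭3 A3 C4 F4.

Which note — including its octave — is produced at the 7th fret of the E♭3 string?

B♭3

The open E♭3 string plus 7 semitones: Eb–E–F–Gb–G–Ab–A–Bb.
No B→C boundary is crossed, so the octave stays at 3.
(Equivalently spelled A♯3.)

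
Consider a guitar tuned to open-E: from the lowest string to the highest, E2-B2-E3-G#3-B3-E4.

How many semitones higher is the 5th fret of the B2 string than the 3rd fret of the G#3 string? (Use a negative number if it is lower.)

B2 at fret 5 → E3 (MIDI 52); G#3 at fret 3 → B3 (MIDI 59).
52 − 59 = -7, so the two pitches are 7 semitones apart.

-7 semitones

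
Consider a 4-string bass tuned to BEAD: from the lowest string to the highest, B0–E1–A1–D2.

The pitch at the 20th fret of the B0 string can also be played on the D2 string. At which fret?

5

B0 at fret 20 is B0 + 20 semitones = G2.
The open D2 string is 15 semitones above the open B0, so the same pitch on the D2 string lies at fret 20 − 15 = 5.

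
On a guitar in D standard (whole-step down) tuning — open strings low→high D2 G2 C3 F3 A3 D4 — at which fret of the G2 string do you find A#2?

3

A#2 is 3 semitones above the open G2 (G–G#–A–A#), so it sits at fret 3.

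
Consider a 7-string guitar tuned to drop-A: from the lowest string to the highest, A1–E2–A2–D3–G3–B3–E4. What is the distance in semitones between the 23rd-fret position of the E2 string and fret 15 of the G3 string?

7 semitones

E2 at fret 23 → D#4 (MIDI 63); G3 at fret 15 → A#4 (MIDI 70).
63 − 70 = -7, so the two pitches are 7 semitones apart, with A#4 the higher.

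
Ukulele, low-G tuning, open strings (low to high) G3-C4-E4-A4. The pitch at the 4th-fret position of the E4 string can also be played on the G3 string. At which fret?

13

E4 at fret 4 is E4 + 4 semitones = G#4.
The open G3 string is 9 semitones below the open E4, so the same pitch on the G3 string lies at fret 4 + 9 = 13.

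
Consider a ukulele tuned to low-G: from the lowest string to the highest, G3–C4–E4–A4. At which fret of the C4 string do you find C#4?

C#4 is 1 semitone above the open C4 (C–C#), so it sits at fret 1.

1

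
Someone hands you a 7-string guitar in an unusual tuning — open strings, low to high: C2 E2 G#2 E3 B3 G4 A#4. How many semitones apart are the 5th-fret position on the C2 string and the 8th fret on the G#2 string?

C2 at fret 5 → F2 (MIDI 41); G#2 at fret 8 → E3 (MIDI 52).
41 − 52 = -11, so the two pitches are 11 semitones apart, with E3 the higher.

11 semitones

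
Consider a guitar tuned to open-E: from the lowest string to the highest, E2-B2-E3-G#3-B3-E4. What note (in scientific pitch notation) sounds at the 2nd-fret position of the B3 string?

C#4

Each fret is one semitone, so B3 + 2 = C#4.
(Equivalently spelled Db4.)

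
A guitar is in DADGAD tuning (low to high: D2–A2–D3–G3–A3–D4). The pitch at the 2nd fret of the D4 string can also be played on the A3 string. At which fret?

D4 at fret 2 is D4 + 2 semitones = E4.
The open A3 string is 5 semitones below the open D4, so the same pitch on the A3 string lies at fret 2 + 5 = 7.

7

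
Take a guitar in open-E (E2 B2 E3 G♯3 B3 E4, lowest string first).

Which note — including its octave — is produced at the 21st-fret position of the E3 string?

C♯5

The open E3 string plus 21 semitones: E–F–F#–G–…–B–C–C#.
The walk passes from B into C 2 times, so the octave number goes from 3 to 5.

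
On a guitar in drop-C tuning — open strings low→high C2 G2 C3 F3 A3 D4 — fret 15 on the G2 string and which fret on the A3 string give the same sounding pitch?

G2 at fret 15 is G2 + 15 semitones = A♯3.
The open A3 string is 14 semitones above the open G2, so the same pitch on the A3 string lies at fret 15 − 14 = 1.

1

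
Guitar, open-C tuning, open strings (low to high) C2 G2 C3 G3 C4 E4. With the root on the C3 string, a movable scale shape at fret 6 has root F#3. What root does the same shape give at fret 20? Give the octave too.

G#4

Moving from fret 6 to fret 20 shifts the root by 14 semitones.
F#3 up 14 semitones is G#4.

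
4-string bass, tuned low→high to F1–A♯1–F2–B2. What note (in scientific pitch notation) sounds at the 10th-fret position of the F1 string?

Each fret is one semitone, so F1 + 10 = D♯2.
(Equivalently spelled E♭2.)

D♯2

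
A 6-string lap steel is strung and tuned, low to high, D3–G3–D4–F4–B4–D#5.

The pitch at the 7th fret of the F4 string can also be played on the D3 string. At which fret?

22

F4 at fret 7 is F4 + 7 semitones = C5.
The open D3 string is 15 semitones below the open F4, so the same pitch on the D3 string lies at fret 7 + 15 = 22.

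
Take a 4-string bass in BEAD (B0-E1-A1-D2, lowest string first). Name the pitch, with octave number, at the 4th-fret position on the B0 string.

Each fret is one semitone, so B0 + 4 = D♯1.

D♯1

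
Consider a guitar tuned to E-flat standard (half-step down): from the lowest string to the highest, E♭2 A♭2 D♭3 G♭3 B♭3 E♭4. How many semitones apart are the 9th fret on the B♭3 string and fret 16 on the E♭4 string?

B♭3 at fret 9 → G4 (MIDI 67); E♭4 at fret 16 → G5 (MIDI 79).
67 − 79 = -12, so the two pitches are 12 semitones apart, with G5 the higher.

12 semitones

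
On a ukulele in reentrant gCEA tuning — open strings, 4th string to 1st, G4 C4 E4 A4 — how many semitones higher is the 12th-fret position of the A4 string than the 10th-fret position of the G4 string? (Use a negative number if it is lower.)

4 semitones

A4 at fret 12 → A5 (MIDI 81); G4 at fret 10 → F5 (MIDI 77).
81 − 77 = 4, so the two pitches are 4 semitones apart.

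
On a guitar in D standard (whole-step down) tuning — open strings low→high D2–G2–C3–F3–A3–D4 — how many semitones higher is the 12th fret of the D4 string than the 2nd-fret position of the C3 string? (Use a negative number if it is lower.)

24 semitones

D4 at fret 12 → D5 (MIDI 74); C3 at fret 2 → D3 (MIDI 50).
74 − 50 = 24, so the two pitches are 24 semitones apart.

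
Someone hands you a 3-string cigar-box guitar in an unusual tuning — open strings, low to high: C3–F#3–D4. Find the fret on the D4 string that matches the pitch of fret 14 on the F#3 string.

6

F#3 at fret 14 is F#3 + 14 semitones = G#4.
The open D4 string is 8 semitones above the open F#3, so the same pitch on the D4 string lies at fret 14 − 8 = 6.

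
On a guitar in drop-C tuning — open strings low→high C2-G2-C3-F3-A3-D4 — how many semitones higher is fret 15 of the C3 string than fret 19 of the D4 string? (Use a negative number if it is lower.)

-18 semitones

C3 at fret 15 → D#4 (MIDI 63); D4 at fret 19 → A5 (MIDI 81).
63 − 81 = -18, so the two pitches are 18 semitones apart.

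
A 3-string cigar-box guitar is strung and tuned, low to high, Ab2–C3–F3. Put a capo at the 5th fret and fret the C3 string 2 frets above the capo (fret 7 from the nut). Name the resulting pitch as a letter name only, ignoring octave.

The capo raises the open C3 by 5 semitones to F3; fretting 2 more gives C3 + 5 + 2 = C3 + 7 semitones, landing on G.

G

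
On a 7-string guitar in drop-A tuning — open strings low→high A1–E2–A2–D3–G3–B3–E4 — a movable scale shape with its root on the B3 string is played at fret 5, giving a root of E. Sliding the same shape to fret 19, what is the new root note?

Moving from fret 5 to fret 19 shifts the root by 14 semitones.
E up 14 semitones is F♯.

F♯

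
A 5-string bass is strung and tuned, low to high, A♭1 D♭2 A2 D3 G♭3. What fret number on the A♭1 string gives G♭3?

G♭3 is 22 semitones above the open A♭1 (Ab–A–Bb–B–…–E–F–Gb), so it sits at fret 22.

22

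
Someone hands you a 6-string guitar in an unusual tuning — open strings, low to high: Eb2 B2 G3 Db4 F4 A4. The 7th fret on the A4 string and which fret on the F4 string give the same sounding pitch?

11

Fret 7 on A4 is MIDI 69 + 7 = 76 (E5). On the F4 string (open MIDI 65), that pitch is 76 − 65 = fret 11.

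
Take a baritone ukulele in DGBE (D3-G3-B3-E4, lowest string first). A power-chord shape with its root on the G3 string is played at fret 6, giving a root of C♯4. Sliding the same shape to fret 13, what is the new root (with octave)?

G♯4

Moving from fret 6 to fret 13 shifts the root by 7 semitones.
C♯4 up 7 semitones is G♯4.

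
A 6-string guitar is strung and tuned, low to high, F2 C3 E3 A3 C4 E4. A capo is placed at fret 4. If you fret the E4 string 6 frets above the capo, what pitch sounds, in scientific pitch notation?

The capo raises the open E4 by 4 semitones to G#4; fretting 6 more gives E4 + 4 + 6 = E4 + 10 semitones = D5.

D5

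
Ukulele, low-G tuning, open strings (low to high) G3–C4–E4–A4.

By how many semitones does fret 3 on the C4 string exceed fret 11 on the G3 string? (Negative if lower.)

C4 at fret 3 → D♯4 (MIDI 63); G3 at fret 11 → F♯4 (MIDI 66).
63 − 66 = -3, so the two pitches are 3 semitones apart.

-3 semitones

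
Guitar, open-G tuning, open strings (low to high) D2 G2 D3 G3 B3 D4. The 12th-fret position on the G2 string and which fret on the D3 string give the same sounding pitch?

5

Fret 12 on G2 is MIDI 43 + 12 = 55 (G3). On the D3 string (open MIDI 50), that pitch is 55 − 50 = fret 5.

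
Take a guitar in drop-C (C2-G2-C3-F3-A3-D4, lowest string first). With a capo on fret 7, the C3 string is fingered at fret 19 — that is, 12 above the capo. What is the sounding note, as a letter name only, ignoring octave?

G

The capo raises the open C3 by 7 semitones to G3; fretting 12 more gives C3 + 7 + 12 = C3 + 19 semitones, landing on G.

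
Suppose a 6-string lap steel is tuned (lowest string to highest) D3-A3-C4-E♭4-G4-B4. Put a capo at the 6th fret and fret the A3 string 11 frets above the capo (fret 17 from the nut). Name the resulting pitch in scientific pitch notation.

The capo raises the open A3 by 6 semitones to E♭4; fretting 11 more gives A3 + 6 + 11 = A3 + 17 semitones = D5.

D5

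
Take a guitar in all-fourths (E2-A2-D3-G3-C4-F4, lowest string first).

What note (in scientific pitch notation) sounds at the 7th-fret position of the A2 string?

A2 is MIDI 45. Adding 7 gives 52, which is E3.

E3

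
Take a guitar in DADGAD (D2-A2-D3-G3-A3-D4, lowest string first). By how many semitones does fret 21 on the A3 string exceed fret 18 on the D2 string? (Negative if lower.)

A3 at fret 21 → F#5 (MIDI 78); D2 at fret 18 → G#3 (MIDI 56).
78 − 56 = 22, so the two pitches are 22 semitones apart.

22 semitones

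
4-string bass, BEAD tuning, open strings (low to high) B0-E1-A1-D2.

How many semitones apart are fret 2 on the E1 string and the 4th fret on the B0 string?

E1 at fret 2 → F#1 (MIDI 30); B0 at fret 4 → D#1 (MIDI 27).
30 − 27 = 3, so the two pitches are 3 semitones apart, with F#1 the higher.

3 semitones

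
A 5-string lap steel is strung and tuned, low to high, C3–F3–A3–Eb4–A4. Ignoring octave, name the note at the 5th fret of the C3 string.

Each fret is one semitone, so C3 + 5 = F.

F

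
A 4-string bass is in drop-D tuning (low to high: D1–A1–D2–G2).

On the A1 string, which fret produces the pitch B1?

B1 is 2 semitones above the open A1 (A–A#–B), so it sits at fret 2.

2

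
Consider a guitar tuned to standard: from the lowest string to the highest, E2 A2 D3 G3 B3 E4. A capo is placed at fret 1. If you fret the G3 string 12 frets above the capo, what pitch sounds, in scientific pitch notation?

The capo raises the open G3 by 1 semitone to G♯3; fretting 12 more gives G3 + 1 + 12 = G3 + 13 semitones = G♯4.

G♯4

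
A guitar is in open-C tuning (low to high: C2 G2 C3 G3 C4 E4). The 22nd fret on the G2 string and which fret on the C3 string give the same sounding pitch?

17

Fret 22 on G2 is MIDI 43 + 22 = 65 (F4). On the C3 string (open MIDI 48), that pitch is 65 − 48 = fret 17.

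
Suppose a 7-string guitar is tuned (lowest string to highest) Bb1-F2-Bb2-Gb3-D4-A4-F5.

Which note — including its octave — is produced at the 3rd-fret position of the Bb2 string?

Bb2 is MIDI 46. Adding 3 gives 49, which is Db3.
(Equivalently spelled C#3.)

Db3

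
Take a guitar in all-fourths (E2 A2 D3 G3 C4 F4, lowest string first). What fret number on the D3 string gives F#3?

F#3 is 4 semitones above the open D3 (D–D#–E–F–F#), so it sits at fret 4.

4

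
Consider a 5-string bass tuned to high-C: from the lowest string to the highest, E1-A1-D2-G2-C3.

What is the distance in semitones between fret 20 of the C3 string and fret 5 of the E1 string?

35 semitones

C3 at fret 20 → G♯4 (MIDI 68); E1 at fret 5 → A1 (MIDI 33).
68 − 33 = 35, so the two pitches are 35 semitones apart, with G♯4 the higher.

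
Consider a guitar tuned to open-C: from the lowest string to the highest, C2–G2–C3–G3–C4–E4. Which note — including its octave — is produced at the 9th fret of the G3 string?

G3 is MIDI 55. Adding 9 gives 64, which is E4.

E4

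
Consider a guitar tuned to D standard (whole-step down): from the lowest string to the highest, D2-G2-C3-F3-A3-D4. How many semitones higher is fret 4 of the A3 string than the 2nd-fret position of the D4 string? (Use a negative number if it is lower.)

-3 semitones

A3 at fret 4 → C♯4 (MIDI 61); D4 at fret 2 → E4 (MIDI 64).
61 − 64 = -3, so the two pitches are 3 semitones apart.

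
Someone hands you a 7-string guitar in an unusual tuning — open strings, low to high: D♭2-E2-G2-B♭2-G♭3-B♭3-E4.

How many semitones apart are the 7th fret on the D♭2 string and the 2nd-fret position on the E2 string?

D♭2 at fret 7 → A♭2 (MIDI 44); E2 at fret 2 → G♭2 (MIDI 42).
44 − 42 = 2, so the two pitches are 2 semitones apart, with A♭2 the higher.

2 semitones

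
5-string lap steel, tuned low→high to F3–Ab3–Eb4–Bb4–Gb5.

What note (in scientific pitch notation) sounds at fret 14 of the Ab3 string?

Bb4

Each fret is one semitone, so Ab3 + 14 = Bb4.
(Equivalently spelled A#4.)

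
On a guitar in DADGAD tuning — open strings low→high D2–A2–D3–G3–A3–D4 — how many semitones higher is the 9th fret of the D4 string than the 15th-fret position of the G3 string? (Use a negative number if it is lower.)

D4 at fret 9 → B4 (MIDI 71); G3 at fret 15 → A♯4 (MIDI 70).
71 − 70 = 1, so the two pitches are 1 semitone apart.

1 semitone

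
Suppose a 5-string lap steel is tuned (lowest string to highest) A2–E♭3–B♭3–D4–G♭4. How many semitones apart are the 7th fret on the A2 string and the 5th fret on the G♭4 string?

A2 at fret 7 → E3 (MIDI 52); G♭4 at fret 5 → B4 (MIDI 71).
52 − 71 = -19, so the two pitches are 19 semitones apart, with B4 the higher.

19 semitones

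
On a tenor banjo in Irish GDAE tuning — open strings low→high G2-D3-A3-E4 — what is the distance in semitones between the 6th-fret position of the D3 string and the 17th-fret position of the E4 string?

D3 at fret 6 → G#3 (MIDI 56); E4 at fret 17 → A5 (MIDI 81).
56 − 81 = -25, so the two pitches are 25 semitones apart, with A5 the higher.

25 semitones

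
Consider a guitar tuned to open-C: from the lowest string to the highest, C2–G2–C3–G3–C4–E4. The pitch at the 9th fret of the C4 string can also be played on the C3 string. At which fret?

C4 at fret 9 is C4 + 9 semitones = A4.
The open C3 string is 12 semitones below the open C4, so the same pitch on the C3 string lies at fret 9 + 12 = 21.

21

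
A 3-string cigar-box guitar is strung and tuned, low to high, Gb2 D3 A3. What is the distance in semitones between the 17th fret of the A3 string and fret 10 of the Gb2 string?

22 semitones

A3 at fret 17 → D5 (MIDI 74); Gb2 at fret 10 → E3 (MIDI 52).
74 − 52 = 22, so the two pitches are 22 semitones apart, with D5 the higher.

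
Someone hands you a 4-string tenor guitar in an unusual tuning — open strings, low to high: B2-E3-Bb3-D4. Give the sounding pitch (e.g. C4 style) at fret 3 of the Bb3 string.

The open Bb3 string plus 3 semitones: Bb–B–C–Db.
The walk passes from B into C once, so the octave number goes from 3 to 4.
(Equivalently spelled C#4.)

Db4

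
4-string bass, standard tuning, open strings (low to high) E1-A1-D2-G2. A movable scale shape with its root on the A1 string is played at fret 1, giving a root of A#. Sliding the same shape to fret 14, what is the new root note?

B

Moving from fret 1 to fret 14 shifts the root by 13 semitones.
A# up 13 semitones is B.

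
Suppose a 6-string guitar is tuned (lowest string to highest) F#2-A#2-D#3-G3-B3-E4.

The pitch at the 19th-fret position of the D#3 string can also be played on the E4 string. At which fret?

Fret 19 on D#3 is MIDI 51 + 19 = 70 (A#4). On the E4 string (open MIDI 64), that pitch is 70 − 64 = fret 6.

6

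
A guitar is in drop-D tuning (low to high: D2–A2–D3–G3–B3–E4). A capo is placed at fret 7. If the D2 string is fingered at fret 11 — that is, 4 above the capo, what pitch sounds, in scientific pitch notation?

C#3

The capo raises the open D2 by 7 semitones to A2; fretting 4 more gives D2 + 7 + 4 = D2 + 11 semitones = C#3.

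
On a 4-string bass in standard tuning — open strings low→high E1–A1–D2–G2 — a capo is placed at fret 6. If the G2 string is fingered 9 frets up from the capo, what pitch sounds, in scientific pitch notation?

A♯3

The capo raises the open G2 by 6 semitones to C♯3; fretting 9 more gives G2 + 6 + 9 = G2 + 15 semitones = A♯3.
(Also written B♭.)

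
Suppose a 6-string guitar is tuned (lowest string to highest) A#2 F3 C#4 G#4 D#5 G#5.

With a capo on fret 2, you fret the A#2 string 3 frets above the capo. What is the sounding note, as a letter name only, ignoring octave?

D#

The capo raises the open A#2 by 2 semitones to C3; fretting 3 more gives A#2 + 2 + 3 = A#2 + 5 semitones, landing on D#.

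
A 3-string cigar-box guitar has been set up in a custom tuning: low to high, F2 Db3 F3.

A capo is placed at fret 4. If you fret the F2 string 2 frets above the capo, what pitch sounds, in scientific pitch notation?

B2

The capo raises the open F2 by 4 semitones to A2; fretting 2 more gives F2 + 4 + 2 = F2 + 6 semitones = B2.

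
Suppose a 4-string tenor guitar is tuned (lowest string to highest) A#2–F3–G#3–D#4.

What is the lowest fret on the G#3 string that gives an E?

8

From G#3, count semitones up the chromatic scale until reaching E: G#–A–A#–B–C–C#–D–D#–E — 8 steps.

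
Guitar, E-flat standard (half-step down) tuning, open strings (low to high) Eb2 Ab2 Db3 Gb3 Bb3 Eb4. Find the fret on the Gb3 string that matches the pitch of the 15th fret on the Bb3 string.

Bb3 at fret 15 is Bb3 + 15 semitones = Db5.
The open Gb3 string is 4 semitones below the open Bb3, so the same pitch on the Gb3 string lies at fret 15 + 4 = 19.

19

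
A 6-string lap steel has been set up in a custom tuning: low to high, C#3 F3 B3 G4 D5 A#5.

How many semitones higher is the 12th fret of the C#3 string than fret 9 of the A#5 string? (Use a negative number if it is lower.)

C#3 at fret 12 → C#4 (MIDI 61); A#5 at fret 9 → G6 (MIDI 91).
61 − 91 = -30, so the two pitches are 30 semitones apart.

-30 semitones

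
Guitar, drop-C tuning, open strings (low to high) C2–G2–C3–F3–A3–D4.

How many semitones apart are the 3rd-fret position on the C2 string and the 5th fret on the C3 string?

C2 at fret 3 → D♯2 (MIDI 39); C3 at fret 5 → F3 (MIDI 53).
39 − 53 = -14, so the two pitches are 14 semitones apart, with F3 the higher.

14 semitones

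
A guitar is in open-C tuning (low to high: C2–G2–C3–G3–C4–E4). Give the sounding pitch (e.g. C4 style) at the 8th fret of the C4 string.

G#4

C4 is MIDI 60. Adding 8 gives 68, which is G#4.
(Equivalently spelled Ab4.)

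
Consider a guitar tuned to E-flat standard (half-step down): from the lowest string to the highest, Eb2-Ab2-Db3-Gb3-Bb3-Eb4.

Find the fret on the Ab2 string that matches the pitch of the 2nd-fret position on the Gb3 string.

12

Fret 2 on Gb3 is MIDI 54 + 2 = 56 (Ab3). On the Ab2 string (open MIDI 44), that pitch is 56 − 44 = fret 12.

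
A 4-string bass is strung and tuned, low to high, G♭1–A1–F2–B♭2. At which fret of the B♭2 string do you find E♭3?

E♭3 is 5 semitones above the open B♭2 (Bb–B–C–Db–D–Eb), so it sits at fret 5.

5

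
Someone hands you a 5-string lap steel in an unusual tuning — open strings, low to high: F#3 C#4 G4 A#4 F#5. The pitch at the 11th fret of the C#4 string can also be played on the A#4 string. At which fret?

Fret 11 on C#4 is MIDI 61 + 11 = 72 (C5). On the A#4 string (open MIDI 70), that pitch is 72 − 70 = fret 2.

2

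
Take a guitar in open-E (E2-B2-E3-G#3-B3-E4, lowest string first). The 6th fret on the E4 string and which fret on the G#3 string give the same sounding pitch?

Fret 6 on E4 is MIDI 64 + 6 = 70 (A#4). On the G#3 string (open MIDI 56), that pitch is 70 − 56 = fret 14.

14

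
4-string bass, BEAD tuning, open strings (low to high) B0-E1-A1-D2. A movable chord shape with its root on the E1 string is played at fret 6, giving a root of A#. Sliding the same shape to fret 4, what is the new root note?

Moving from fret 6 to fret 4 shifts the root by -2 semitones.
A# down 2 semitones is G#.

G#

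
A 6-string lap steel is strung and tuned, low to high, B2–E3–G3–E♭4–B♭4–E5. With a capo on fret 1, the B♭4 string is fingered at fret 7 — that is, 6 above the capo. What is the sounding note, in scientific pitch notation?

F5

The capo raises the open B♭4 by 1 semitone to B4; fretting 6 more gives B♭4 + 1 + 6 = B♭4 + 7 semitones = F5.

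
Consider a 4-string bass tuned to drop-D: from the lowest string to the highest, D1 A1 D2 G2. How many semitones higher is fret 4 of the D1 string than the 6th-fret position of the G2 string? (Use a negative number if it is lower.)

D1 at fret 4 → F#1 (MIDI 30); G2 at fret 6 → C#3 (MIDI 49).
30 − 49 = -19, so the two pitches are 19 semitones apart.

-19 semitones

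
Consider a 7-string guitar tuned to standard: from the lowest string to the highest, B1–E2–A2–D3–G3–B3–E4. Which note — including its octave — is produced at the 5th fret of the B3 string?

E4

B3 is MIDI 59. Adding 5 gives 64, which is E4.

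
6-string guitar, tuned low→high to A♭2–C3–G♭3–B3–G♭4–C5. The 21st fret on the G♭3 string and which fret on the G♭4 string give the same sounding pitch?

9

G♭3 at fret 21 is G♭3 + 21 semitones = E♭5.
The open G♭4 string is 12 semitones above the open G♭3, so the same pitch on the G♭4 string lies at fret 21 − 12 = 9.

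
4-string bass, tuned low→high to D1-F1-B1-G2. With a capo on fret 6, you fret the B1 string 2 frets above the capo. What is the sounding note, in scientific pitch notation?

The capo raises the open B1 by 6 semitones to F2; fretting 2 more gives B1 + 6 + 2 = B1 + 8 semitones = G2.

G2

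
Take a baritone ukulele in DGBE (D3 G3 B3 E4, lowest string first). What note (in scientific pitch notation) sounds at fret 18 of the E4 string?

A#5

Each fret is one semitone, so E4 + 18 = A#5.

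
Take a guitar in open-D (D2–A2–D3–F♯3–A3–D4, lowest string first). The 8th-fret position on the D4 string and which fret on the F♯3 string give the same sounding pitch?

16

D4 at fret 8 is D4 + 8 semitones = A♯4.
The open F♯3 string is 8 semitones below the open D4, so the same pitch on the F♯3 string lies at fret 8 + 8 = 16.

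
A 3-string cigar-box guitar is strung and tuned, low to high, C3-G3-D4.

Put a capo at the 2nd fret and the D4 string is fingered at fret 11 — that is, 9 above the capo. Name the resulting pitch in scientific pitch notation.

Db5

The capo raises the open D4 by 2 semitones to E4; fretting 9 more gives D4 + 2 + 9 = D4 + 11 semitones = Db5.
(Also written C#.)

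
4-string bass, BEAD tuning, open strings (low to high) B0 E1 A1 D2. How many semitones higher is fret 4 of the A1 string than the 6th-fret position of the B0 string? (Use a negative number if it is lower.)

8 semitones

A1 at fret 4 → C♯2 (MIDI 37); B0 at fret 6 → F1 (MIDI 29).
37 − 29 = 8, so the two pitches are 8 semitones apart.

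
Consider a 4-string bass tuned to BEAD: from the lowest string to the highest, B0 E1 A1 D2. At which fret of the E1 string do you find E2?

12

E2 is 12 semitones above the open E1 (E–F–F#–G–…–D–D#–E), so it sits at fret 12.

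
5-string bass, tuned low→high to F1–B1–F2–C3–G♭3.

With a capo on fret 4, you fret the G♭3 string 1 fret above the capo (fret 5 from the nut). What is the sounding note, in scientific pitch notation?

The capo raises the open G♭3 by 4 semitones to B♭3; fretting 1 more gives G♭3 + 4 + 1 = G♭3 + 5 semitones = B3.

B3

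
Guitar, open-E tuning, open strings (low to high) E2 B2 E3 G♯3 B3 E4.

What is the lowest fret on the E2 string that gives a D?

From E2, count semitones up the chromatic scale until reaching D: E–F–F#–G–…–C–C#–D — 10 steps.

10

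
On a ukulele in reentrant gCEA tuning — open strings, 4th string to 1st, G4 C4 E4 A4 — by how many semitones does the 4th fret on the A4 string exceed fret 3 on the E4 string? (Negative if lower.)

A4 at fret 4 → C♯5 (MIDI 73); E4 at fret 3 → G4 (MIDI 67).
73 − 67 = 6, so the two pitches are 6 semitones apart.

6 semitones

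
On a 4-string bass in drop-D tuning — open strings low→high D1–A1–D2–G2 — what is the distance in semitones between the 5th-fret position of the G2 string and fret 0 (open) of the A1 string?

G2 at fret 5 → C3 (MIDI 48); A1 at fret 0 → A1 (MIDI 33).
48 − 33 = 15, so the two pitches are 15 semitones apart, with C3 the higher.

15 semitones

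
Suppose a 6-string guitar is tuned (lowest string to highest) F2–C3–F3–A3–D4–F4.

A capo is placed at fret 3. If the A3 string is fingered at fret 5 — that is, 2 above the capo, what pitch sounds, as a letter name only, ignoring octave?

D

The capo raises the open A3 by 3 semitones to C4; fretting 2 more gives A3 + 3 + 2 = A3 + 5 semitones, landing on D.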